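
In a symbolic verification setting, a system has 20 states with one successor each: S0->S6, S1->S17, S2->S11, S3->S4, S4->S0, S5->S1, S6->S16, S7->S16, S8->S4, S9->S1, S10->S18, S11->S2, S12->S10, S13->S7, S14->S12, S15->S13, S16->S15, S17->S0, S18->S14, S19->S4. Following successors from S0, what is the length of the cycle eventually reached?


Trace from S0 until a state repeats:
  S0 -> S6 -> S16 -> S15 -> S13 -> S7 -> S16
S16 first seen at step 2, revisited at step 6.
Cycle length = 6 - 2 = 4

4


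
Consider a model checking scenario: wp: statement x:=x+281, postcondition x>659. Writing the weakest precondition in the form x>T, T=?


Formula: wp(x:=E, P) = P[E/x] (substitute E for x in postcondition)
Step 1: Postcondition: x>659
Step 2: Substitute x+281 for x: x+281>659
Step 3: Solve for x: x > 659-281 = 378

378


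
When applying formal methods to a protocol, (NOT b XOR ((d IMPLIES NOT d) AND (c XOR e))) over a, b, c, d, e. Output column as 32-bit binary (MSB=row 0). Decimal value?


Formula: (NOT b XOR ((d IMPLIES NOT d) AND (c XOR e))) over a, b, c, d, e (32 rows)
Evaluate each row (bits = a,b,c,d,e, MSB first):
  row 0 [00000]: (NOT 0 XOR ((0 IMPLIES NOT 0) AND (0 XOR 0))) -> 1
  row 1 [00001]: (NOT 0 XOR ((0 IMPLIES NOT 0) AND (0 XOR 1))) -> 0
  row 2 [00010]: (NOT 0 XOR ((1 IMPLIES NOT 1) AND (0 XOR 0))) -> 1
  row 3 [00011]: (NOT 0 XOR ((1 IMPLIES NOT 1) AND (0 XOR 1))) -> 1
  row 4 [00100]: (NOT 0 XOR ((0 IMPLIES NOT 0) AND (1 XOR 0))) -> 0
  row 5 [00101]: (NOT 0 XOR ((0 IMPLIES NOT 0) AND (1 XOR 1))) -> 1
  row 6 [00110]: (NOT 0 XOR ((1 IMPLIES NOT 1) AND (1 XOR 0))) -> 1
  row 7 [00111]: (NOT 0 XOR ((1 IMPLIES NOT 1) AND (1 XOR 1))) -> 1
  row 8 [01000]: (NOT 1 XOR ((0 IMPLIES NOT 0) AND (0 XOR 0))) -> 0
  row 9 [01001]: (NOT 1 XOR ((0 IMPLIES NOT 0) AND (0 XOR 1))) -> 1
  row 10 [01010]: (NOT 1 XOR ((1 IMPLIES NOT 1) AND (0 XOR 0))) -> 0
  row 11 [01011]: (NOT 1 XOR ((1 IMPLIES NOT 1) AND (0 XOR 1))) -> 0
  row 12 [01100]: (NOT 1 XOR ((0 IMPLIES NOT 0) AND (1 XOR 0))) -> 1
  row 13 [01101]: (NOT 1 XOR ((0 IMPLIES NOT 0) AND (1 XOR 1))) -> 0
  row 14 [01110]: (NOT 1 XOR ((1 IMPLIES NOT 1) AND (1 XOR 0))) -> 0
  row 15 [01111]: (NOT 1 XOR ((1 IMPLIES NOT 1) AND (1 XOR 1))) -> 0
  row 16 [10000]: (NOT 0 XOR ((0 IMPLIES NOT 0) AND (0 XOR 0))) -> 1
  row 17 [10001]: (NOT 0 XOR ((0 IMPLIES NOT 0) AND (0 XOR 1))) -> 0
  row 18 [10010]: (NOT 0 XOR ((1 IMPLIES NOT 1) AND (0 XOR 0))) -> 1
  row 19 [10011]: (NOT 0 XOR ((1 IMPLIES NOT 1) AND (0 XOR 1))) -> 1
  row 20 [10100]: (NOT 0 XOR ((0 IMPLIES NOT 0) AND (1 XOR 0))) -> 0
  row 21 [10101]: (NOT 0 XOR ((0 IMPLIES NOT 0) AND (1 XOR 1))) -> 1
  row 22 [10110]: (NOT 0 XOR ((1 IMPLIES NOT 1) AND (1 XOR 0))) -> 1
  row 23 [10111]: (NOT 0 XOR ((1 IMPLIES NOT 1) AND (1 XOR 1))) -> 1
  row 24 [11000]: (NOT 1 XOR ((0 IMPLIES NOT 0) AND (0 XOR 0))) -> 0
  row 25 [11001]: (NOT 1 XOR ((0 IMPLIES NOT 0) AND (0 XOR 1))) -> 1
  row 26 [11010]: (NOT 1 XOR ((1 IMPLIES NOT 1) AND (0 XOR 0))) -> 0
  row 27 [11011]: (NOT 1 XOR ((1 IMPLIES NOT 1) AND (0 XOR 1))) -> 0
  row 28 [11100]: (NOT 1 XOR ((0 IMPLIES NOT 0) AND (1 XOR 0))) -> 1
  row 29 [11101]: (NOT 1 XOR ((0 IMPLIES NOT 0) AND (1 XOR 1))) -> 0
  row 30 [11110]: (NOT 1 XOR ((1 IMPLIES NOT 1) AND (1 XOR 0))) -> 0
  row 31 [11111]: (NOT 1 XOR ((1 IMPLIES NOT 1) AND (1 XOR 1))) -> 0
Full result column, 4 rows per line (a,b,c fixed per line; d,e runs 00..11 left to right):
  rows 0-3 [a,b,c=000]: 1011  = hex B
  rows 4-7 [a,b,c=001]: 0111  = hex 7
  rows 8-11 [a,b,c=010]: 0100  = hex 4
  rows 12-15 [a,b,c=011]: 1000  = hex 8
  rows 16-19 [a,b,c=100]: 1011  = hex B
  rows 20-23 [a,b,c=101]: 0111  = hex 7
  rows 24-27 [a,b,c=110]: 0100  = hex 4
  rows 28-31 [a,b,c=111]: 1000  = hex 8
Output column (row 0 .. row 31) = 10110111010010001011011101001000
Output column grouped in 4s = 1011 0111 0100 1000 1011 0111 0100 1000 = 0xB748B748
Convert to decimal digit by digit (value = value*16 + digit):
  B -> 11
  11*16 + 7 = 183
  183*16 + 4 = 2932
  2932*16 + 8 = 46920
  46920*16 + 11 (B) = 750731
  750731*16 + 7 = 12011703
  12011703*16 + 4 = 192187252
  192187252*16 + 8 = 3074996040
Decimal = 3074996040

3074996040


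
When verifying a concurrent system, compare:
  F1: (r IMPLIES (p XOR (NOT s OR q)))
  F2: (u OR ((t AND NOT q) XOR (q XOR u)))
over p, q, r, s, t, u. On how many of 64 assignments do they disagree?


F1 = (r IMPLIES (p XOR (NOT s OR q)))
F2 = (u OR ((t AND NOT q) XOR (q XOR u)))
Evaluate both on each of 64 rows (bits = p,q,r,s,t,u):
  row 0 [000000]: F1=1 F2=0 (differ) -> 1
  row 1 [000001]: F1=1 F2=1 -> 0
  row 2 [000010]: F1=1 F2=1 -> 0
  row 3 [000011]: F1=1 F2=1 -> 0
  row 4 [000100]: F1=1 F2=0 (differ) -> 1
  (every remaining row is evaluated the same way; all 64 results are listed next)
Full result column, 8 rows per line (p,q,r fixed per line; s,t,u runs 000..111 left to right):
  rows 0-7 [p,q,r=000]: 10001000  (ones: 2)
  rows 8-15 [p,q,r=001]: 10000111  (ones: 4)
  rows 16-23 [p,q,r=010]: 00000000  (ones: 0)
  rows 24-31 [p,q,r=011]: 00000000  (ones: 0)
  rows 32-39 [p,q,r=100]: 10001000  (ones: 2)
  rows 40-47 [p,q,r=101]: 01111000  (ones: 4)
  rows 48-55 [p,q,r=110]: 00000000  (ones: 0)
  rows 56-63 [p,q,r=111]: 11111111  (ones: 8)
Disagreements = 2+4+0+0+2+4+0+8 = 20

20


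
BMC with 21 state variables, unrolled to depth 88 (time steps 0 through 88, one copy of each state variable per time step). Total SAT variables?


BMC unrolls to depth k, creating one copy of each state var for steps 0..k.
Step count = 88 + 1 = 89 (steps 0 through 88)
Vars per step = 21
Total = 21 * 89 = 1869

1869


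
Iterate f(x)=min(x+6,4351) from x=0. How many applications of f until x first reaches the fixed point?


Step 1: x=0, cap=4351, increment=6
Step 2: x grows by 6 each step until capped at 4351; fixed point is x=4351
Step 3: iterations = ceil(4351/6) = 726

726


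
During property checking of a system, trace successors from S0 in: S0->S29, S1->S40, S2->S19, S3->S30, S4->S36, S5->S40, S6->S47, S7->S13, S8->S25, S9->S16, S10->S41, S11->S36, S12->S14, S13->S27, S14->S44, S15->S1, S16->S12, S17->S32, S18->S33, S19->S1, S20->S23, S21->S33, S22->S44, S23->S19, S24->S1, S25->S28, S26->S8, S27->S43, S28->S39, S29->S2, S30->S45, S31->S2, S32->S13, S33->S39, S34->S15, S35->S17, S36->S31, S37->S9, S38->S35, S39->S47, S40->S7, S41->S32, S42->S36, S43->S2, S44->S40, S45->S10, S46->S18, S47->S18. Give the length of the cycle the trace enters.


Trace from S0 until a state repeats:
  S0 -> S29 -> S2 -> S19 -> S1 -> S40 -> S7 -> S13 -> S27 -> S43 -> S2
S2 first seen at step 2, revisited at step 10.
Cycle length = 10 - 2 = 8

8


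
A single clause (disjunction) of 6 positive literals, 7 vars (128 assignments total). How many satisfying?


Step 1: Total=2^7=128
Step 2: Unsat when all 6 false: 2^1=2
Step 3: Sat=128-2=126

126


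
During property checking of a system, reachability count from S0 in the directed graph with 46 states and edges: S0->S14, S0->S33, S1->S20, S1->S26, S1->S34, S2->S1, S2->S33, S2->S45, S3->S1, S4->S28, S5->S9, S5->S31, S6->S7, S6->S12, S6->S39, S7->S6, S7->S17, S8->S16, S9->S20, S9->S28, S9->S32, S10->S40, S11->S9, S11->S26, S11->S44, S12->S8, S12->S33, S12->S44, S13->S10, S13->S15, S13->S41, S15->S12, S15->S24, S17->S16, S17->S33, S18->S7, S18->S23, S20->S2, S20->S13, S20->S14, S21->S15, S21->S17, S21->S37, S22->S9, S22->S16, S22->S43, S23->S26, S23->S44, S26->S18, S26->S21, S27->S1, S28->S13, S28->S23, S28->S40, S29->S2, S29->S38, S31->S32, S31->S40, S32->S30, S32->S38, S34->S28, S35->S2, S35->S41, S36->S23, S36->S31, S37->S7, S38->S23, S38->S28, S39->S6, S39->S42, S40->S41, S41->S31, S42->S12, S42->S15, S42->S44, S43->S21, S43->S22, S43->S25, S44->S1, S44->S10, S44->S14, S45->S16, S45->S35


BFS from S0:
  layer 0: {S0}
  layer 1: {S14, S33}
Reachable set: {S0, S14, S33}
Count = 3

3


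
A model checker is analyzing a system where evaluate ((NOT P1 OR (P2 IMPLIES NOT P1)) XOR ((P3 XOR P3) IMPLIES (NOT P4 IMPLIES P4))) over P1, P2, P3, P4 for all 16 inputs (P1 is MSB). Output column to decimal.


Formula: ((NOT P1 OR (P2 IMPLIES NOT P1)) XOR ((P3 XOR P3) IMPLIES (NOT P4 IMPLIES P4))) over P1, P2, P3, P4 (16 rows)
Evaluate each row (bits = P1,P2,P3,P4, MSB first):
  row 0 [0000]: ((NOT 0 OR (0 IMPLIES NOT 0)) XOR ((0 XOR 0) IMPLIES (NOT 0 IMPLIES 0))) -> 0
  row 1 [0001]: ((NOT 0 OR (0 IMPLIES NOT 0)) XOR ((0 XOR 0) IMPLIES (NOT 1 IMPLIES 1))) -> 0
  row 2 [0010]: ((NOT 0 OR (0 IMPLIES NOT 0)) XOR ((1 XOR 1) IMPLIES (NOT 0 IMPLIES 0))) -> 0
  row 3 [0011]: ((NOT 0 OR (0 IMPLIES NOT 0)) XOR ((1 XOR 1) IMPLIES (NOT 1 IMPLIES 1))) -> 0
  row 4 [0100]: ((NOT 0 OR (1 IMPLIES NOT 0)) XOR ((0 XOR 0) IMPLIES (NOT 0 IMPLIES 0))) -> 0
  row 5 [0101]: ((NOT 0 OR (1 IMPLIES NOT 0)) XOR ((0 XOR 0) IMPLIES (NOT 1 IMPLIES 1))) -> 0
  row 6 [0110]: ((NOT 0 OR (1 IMPLIES NOT 0)) XOR ((1 XOR 1) IMPLIES (NOT 0 IMPLIES 0))) -> 0
  row 7 [0111]: ((NOT 0 OR (1 IMPLIES NOT 0)) XOR ((1 XOR 1) IMPLIES (NOT 1 IMPLIES 1))) -> 0
  row 8 [1000]: ((NOT 1 OR (0 IMPLIES NOT 1)) XOR ((0 XOR 0) IMPLIES (NOT 0 IMPLIES 0))) -> 0
  row 9 [1001]: ((NOT 1 OR (0 IMPLIES NOT 1)) XOR ((0 XOR 0) IMPLIES (NOT 1 IMPLIES 1))) -> 0
  row 10 [1010]: ((NOT 1 OR (0 IMPLIES NOT 1)) XOR ((1 XOR 1) IMPLIES (NOT 0 IMPLIES 0))) -> 0
  row 11 [1011]: ((NOT 1 OR (0 IMPLIES NOT 1)) XOR ((1 XOR 1) IMPLIES (NOT 1 IMPLIES 1))) -> 0
  row 12 [1100]: ((NOT 1 OR (1 IMPLIES NOT 1)) XOR ((0 XOR 0) IMPLIES (NOT 0 IMPLIES 0))) -> 1
  row 13 [1101]: ((NOT 1 OR (1 IMPLIES NOT 1)) XOR ((0 XOR 0) IMPLIES (NOT 1 IMPLIES 1))) -> 1
  row 14 [1110]: ((NOT 1 OR (1 IMPLIES NOT 1)) XOR ((1 XOR 1) IMPLIES (NOT 0 IMPLIES 0))) -> 1
  row 15 [1111]: ((NOT 1 OR (1 IMPLIES NOT 1)) XOR ((1 XOR 1) IMPLIES (NOT 1 IMPLIES 1))) -> 1
Full result column, 4 rows per line (P1,P2 fixed per line; P3,P4 runs 00..11 left to right):
  rows 0-3 [P1,P2=00]: 0000  = hex 0
  rows 4-7 [P1,P2=01]: 0000  = hex 0
  rows 8-11 [P1,P2=10]: 0000  = hex 0
  rows 12-15 [P1,P2=11]: 1111  = hex F
Output column (row 0 .. row 15) = 0000000000001111
Output column grouped in 4s = 0000 0000 0000 1111 = 0x000F
Convert to decimal digit by digit (value = value*16 + digit):
  0 -> 0
  0*16 + 0 = 0
  0*16 + 0 = 0
  0*16 + 15 (F) = 15
Decimal = 15

15


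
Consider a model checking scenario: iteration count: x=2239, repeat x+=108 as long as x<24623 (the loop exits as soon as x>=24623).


Step 1: x goes from 2239 toward 24623 by 108; the body runs while x<24623, so iterations = ceil((bound-start)/step)
Step 2: Distance=22384
Step 3: ceil(22384/108)=208

208


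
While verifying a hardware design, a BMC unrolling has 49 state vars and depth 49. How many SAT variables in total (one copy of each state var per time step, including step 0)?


BMC unrolls to depth k, creating one copy of each state var for steps 0..k.
Step count = 49 + 1 = 50 (steps 0 through 49)
Vars per step = 49
Total = 49 * 50 = 2450

2450


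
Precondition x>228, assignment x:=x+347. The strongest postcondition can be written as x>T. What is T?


Formula: sp(P, x:=E) = exists old_x. (x = E[old_x/x]) AND P[old_x/x] (old_x is the value of x before the assignment; eliminate old_x by solving x = E[old_x/x] for old_x)
Step 1: Precondition P: x>228, i.e. old_x > 228
Step 2: Assignment gives x = old_x + 347, so old_x = x - 347
Step 3: Substitute into P: x - 347 > 228
Step 4: Simplify: x > 228+347 = 575

575


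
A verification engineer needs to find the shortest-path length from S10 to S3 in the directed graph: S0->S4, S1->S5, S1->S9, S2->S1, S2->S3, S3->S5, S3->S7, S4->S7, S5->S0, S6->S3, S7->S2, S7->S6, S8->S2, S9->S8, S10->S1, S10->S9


BFS layer-by-layer from S10:
  dist 0: {S10}
  dist 1: {S1, S9}
  dist 2: {S5, S8}
  dist 3: {S0, S2}
  dist 4: {S3, S4}
  -> S3 reached at distance 4
Shortest path length = 4

4


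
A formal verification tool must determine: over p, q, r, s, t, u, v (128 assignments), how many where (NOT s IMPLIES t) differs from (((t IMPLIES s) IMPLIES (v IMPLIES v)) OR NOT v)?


F1 = (NOT s IMPLIES t)
F2 = (((t IMPLIES s) IMPLIES (v IMPLIES v)) OR NOT v)
Evaluate both on each of 128 rows (bits = p,q,r,s,t,u,v):
  row 0 [0000000]: F1=0 F2=1 (differ) -> 1
  row 1 [0000001]: F1=0 F2=1 (differ) -> 1
  row 2 [0000010]: F1=0 F2=1 (differ) -> 1
  row 3 [0000011]: F1=0 F2=1 (differ) -> 1
  row 4 [0000100]: F1=1 F2=1 -> 0
  (every remaining row is evaluated the same way; all 128 results are listed next)
Full result column, 8 rows per line (p,q,r,s fixed per line; t,u,v runs 000..111 left to right):
  rows 0-7 [p,q,r,s=0000]: 11110000  (ones: 4)
  rows 8-15 [p,q,r,s=0001]: 00000000  (ones: 0)
  rows 16-23 [p,q,r,s=0010]: 11110000  (ones: 4)
  rows 24-31 [p,q,r,s=0011]: 00000000  (ones: 0)
  rows 32-39 [p,q,r,s=0100]: 11110000  (ones: 4)
  rows 40-47 [p,q,r,s=0101]: 00000000  (ones: 0)
  rows 48-55 [p,q,r,s=0110]: 11110000  (ones: 4)
  rows 56-63 [p,q,r,s=0111]: 00000000  (ones: 0)
  rows 64-71 [p,q,r,s=1000]: 11110000  (ones: 4)
  rows 72-79 [p,q,r,s=1001]: 00000000  (ones: 0)
  rows 80-87 [p,q,r,s=1010]: 11110000  (ones: 4)
  rows 88-95 [p,q,r,s=1011]: 00000000  (ones: 0)
  rows 96-103 [p,q,r,s=1100]: 11110000  (ones: 4)
  rows 104-111 [p,q,r,s=1101]: 00000000  (ones: 0)
  rows 112-119 [p,q,r,s=1110]: 11110000  (ones: 4)
  rows 120-127 [p,q,r,s=1111]: 00000000  (ones: 0)
Disagreements = 4+0+4+0+4+0+4+0+4+0+4+0+4+0+4+0 = 32

32


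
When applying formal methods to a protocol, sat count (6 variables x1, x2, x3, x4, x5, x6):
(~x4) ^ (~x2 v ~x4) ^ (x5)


CNF with 3 clauses over 6 vars (64 assignments).
An assignment satisfies CNF iff every clause has >=1 true literal.
Check each row (bits = x1,x2,x3,x4,x5,x6; clause T/F shown):
  row 0 [000000]: clauses=TTF -> 0
  row 1 [000001]: clauses=TTF -> 0
  row 2 [000010]: clauses=TTT -> 1
  row 3 [000011]: clauses=TTT -> 1
  row 4 [000100]: clauses=FTF -> 0
  (every remaining row is evaluated the same way; all 64 results are listed next)
Full result column, 8 rows per line (x1,x2,x3 fixed per line; x4,x5,x6 runs 000..111 left to right):
  rows 0-7 [x1,x2,x3=000]: 00110000  (ones: 2)
  rows 8-15 [x1,x2,x3=001]: 00110000  (ones: 2)
  rows 16-23 [x1,x2,x3=010]: 00110000  (ones: 2)
  rows 24-31 [x1,x2,x3=011]: 00110000  (ones: 2)
  rows 32-39 [x1,x2,x3=100]: 00110000  (ones: 2)
  rows 40-47 [x1,x2,x3=101]: 00110000  (ones: 2)
  rows 48-55 [x1,x2,x3=110]: 00110000  (ones: 2)
  rows 56-63 [x1,x2,x3=111]: 00110000  (ones: 2)
Satisfying assignments = 2+2+2+2+2+2+2+2 = 16

16


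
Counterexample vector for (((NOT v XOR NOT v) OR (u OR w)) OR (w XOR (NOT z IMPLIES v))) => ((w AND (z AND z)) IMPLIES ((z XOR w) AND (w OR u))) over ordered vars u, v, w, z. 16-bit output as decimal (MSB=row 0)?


F1 = (((NOT v XOR NOT v) OR (u OR w)) OR (w XOR (NOT z IMPLIES v)))
F2 = ((w AND (z AND z)) IMPLIES ((z XOR w) AND (w OR u)))
Counterexample to F1=>F2 is where F1=1 and F2=0.
Evaluate each row (bits = u,v,w,z, MSB first):
  row 0 [0000]: F1=0 F2=1 -> F1&~F2 -> 0
  row 1 [0001]: F1=1 F2=1 -> F1&~F2 -> 0
  row 2 [0010]: F1=1 F2=1 -> F1&~F2 -> 0
  row 3 [0011]: F1=1 F2=0 -> F1&~F2 -> 1
  row 4 [0100]: F1=1 F2=1 -> F1&~F2 -> 0
  row 5 [0101]: F1=1 F2=1 -> F1&~F2 -> 0
  row 6 [0110]: F1=1 F2=1 -> F1&~F2 -> 0
  row 7 [0111]: F1=1 F2=0 -> F1&~F2 -> 1
  row 8 [1000]: F1=1 F2=1 -> F1&~F2 -> 0
  row 9 [1001]: F1=1 F2=1 -> F1&~F2 -> 0
  row 10 [1010]: F1=1 F2=1 -> F1&~F2 -> 0
  row 11 [1011]: F1=1 F2=0 -> F1&~F2 -> 1
  row 12 [1100]: F1=1 F2=1 -> F1&~F2 -> 0
  row 13 [1101]: F1=1 F2=1 -> F1&~F2 -> 0
  row 14 [1110]: F1=1 F2=1 -> F1&~F2 -> 0
  row 15 [1111]: F1=1 F2=0 -> F1&~F2 -> 1
Full result column, 4 rows per line (u,v fixed per line; w,z runs 00..11 left to right):
  rows 0-3 [u,v=00]: 0001  = hex 1
  rows 4-7 [u,v=01]: 0001  = hex 1
  rows 8-11 [u,v=10]: 0001  = hex 1
  rows 12-15 [u,v=11]: 0001  = hex 1
Counterexample vector (row 0 .. row 15) = 0001000100010001
Output column grouped in 4s = 0001 0001 0001 0001 = 0x1111
Convert to decimal digit by digit (value = value*16 + digit):
  1 -> 1
  1*16 + 1 = 17
  17*16 + 1 = 273
  273*16 + 1 = 4369
Decimal = 4369

4369


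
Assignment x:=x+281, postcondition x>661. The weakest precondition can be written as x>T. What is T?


Formula: wp(x:=E, P) = P[E/x] (substitute E for x in postcondition)
Step 1: Postcondition: x>661
Step 2: Substitute x+281 for x: x+281>661
Step 3: Solve for x: x > 661-281 = 380

380


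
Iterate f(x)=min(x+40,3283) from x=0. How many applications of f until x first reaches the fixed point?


Step 1: x=0, cap=3283, increment=40
Step 2: x grows by 40 each step until capped at 3283; fixed point is x=3283
Step 3: iterations = ceil(3283/40) = 83

83


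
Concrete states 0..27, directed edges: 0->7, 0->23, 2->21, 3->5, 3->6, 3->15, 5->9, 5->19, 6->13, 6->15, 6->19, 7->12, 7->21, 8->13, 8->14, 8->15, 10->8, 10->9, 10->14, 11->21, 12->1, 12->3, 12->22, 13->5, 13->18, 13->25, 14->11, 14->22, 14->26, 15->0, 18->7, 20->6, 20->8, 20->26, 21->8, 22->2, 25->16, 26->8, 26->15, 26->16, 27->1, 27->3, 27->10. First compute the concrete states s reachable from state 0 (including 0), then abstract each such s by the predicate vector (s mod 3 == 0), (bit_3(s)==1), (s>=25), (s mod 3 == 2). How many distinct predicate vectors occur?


BFS from 0:
Concrete reachable: {0, 1, 2, 3, 5, 6, 7, 8, 9, 11, 12, 13, 14, 15, 16, 18, 19, 21, 22, 23, 25, 26}
Abstract via predicates (s mod 3 == 0), (bit_3(s)==1), (s>=25), (s mod 3 == 2):
  (0,0,0,0) <- {1, 7, 16, 19, 22}
  (0,0,0,1) <- {2, 5, 23}
  (0,1,0,0) <- {13}
  (0,1,0,1) <- {8, 11, 14}
  (0,1,1,0) <- {25}
  (0,1,1,1) <- {26}
  (1,0,0,0) <- {0, 3, 6, 18, 21}
  (1,1,0,0) <- {9, 12, 15}
Distinct abstract states = 8

8


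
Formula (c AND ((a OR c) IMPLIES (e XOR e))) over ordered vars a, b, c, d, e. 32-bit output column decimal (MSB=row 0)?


Formula: (c AND ((a OR c) IMPLIES (e XOR e))) over a, b, c, d, e (32 rows)
Evaluate each row (bits = a,b,c,d,e, MSB first):
  row 0 [00000]: (0 AND ((0 OR 0) IMPLIES (0 XOR 0))) -> 0
  row 1 [00001]: (0 AND ((0 OR 0) IMPLIES (1 XOR 1))) -> 0
  row 2 [00010]: (0 AND ((0 OR 0) IMPLIES (0 XOR 0))) -> 0
  row 3 [00011]: (0 AND ((0 OR 0) IMPLIES (1 XOR 1))) -> 0
  row 4 [00100]: (1 AND ((0 OR 1) IMPLIES (0 XOR 0))) -> 0
  row 5 [00101]: (1 AND ((0 OR 1) IMPLIES (1 XOR 1))) -> 0
  row 6 [00110]: (1 AND ((0 OR 1) IMPLIES (0 XOR 0))) -> 0
  row 7 [00111]: (1 AND ((0 OR 1) IMPLIES (1 XOR 1))) -> 0
  row 8 [01000]: (0 AND ((0 OR 0) IMPLIES (0 XOR 0))) -> 0
  row 9 [01001]: (0 AND ((0 OR 0) IMPLIES (1 XOR 1))) -> 0
  row 10 [01010]: (0 AND ((0 OR 0) IMPLIES (0 XOR 0))) -> 0
  row 11 [01011]: (0 AND ((0 OR 0) IMPLIES (1 XOR 1))) -> 0
  row 12 [01100]: (1 AND ((0 OR 1) IMPLIES (0 XOR 0))) -> 0
  row 13 [01101]: (1 AND ((0 OR 1) IMPLIES (1 XOR 1))) -> 0
  row 14 [01110]: (1 AND ((0 OR 1) IMPLIES (0 XOR 0))) -> 0
  row 15 [01111]: (1 AND ((0 OR 1) IMPLIES (1 XOR 1))) -> 0
  row 16 [10000]: (0 AND ((1 OR 0) IMPLIES (0 XOR 0))) -> 0
  row 17 [10001]: (0 AND ((1 OR 0) IMPLIES (1 XOR 1))) -> 0
  row 18 [10010]: (0 AND ((1 OR 0) IMPLIES (0 XOR 0))) -> 0
  row 19 [10011]: (0 AND ((1 OR 0) IMPLIES (1 XOR 1))) -> 0
  row 20 [10100]: (1 AND ((1 OR 1) IMPLIES (0 XOR 0))) -> 0
  row 21 [10101]: (1 AND ((1 OR 1) IMPLIES (1 XOR 1))) -> 0
  row 22 [10110]: (1 AND ((1 OR 1) IMPLIES (0 XOR 0))) -> 0
  row 23 [10111]: (1 AND ((1 OR 1) IMPLIES (1 XOR 1))) -> 0
  row 24 [11000]: (0 AND ((1 OR 0) IMPLIES (0 XOR 0))) -> 0
  row 25 [11001]: (0 AND ((1 OR 0) IMPLIES (1 XOR 1))) -> 0
  row 26 [11010]: (0 AND ((1 OR 0) IMPLIES (0 XOR 0))) -> 0
  row 27 [11011]: (0 AND ((1 OR 0) IMPLIES (1 XOR 1))) -> 0
  row 28 [11100]: (1 AND ((1 OR 1) IMPLIES (0 XOR 0))) -> 0
  row 29 [11101]: (1 AND ((1 OR 1) IMPLIES (1 XOR 1))) -> 0
  row 30 [11110]: (1 AND ((1 OR 1) IMPLIES (0 XOR 0))) -> 0
  row 31 [11111]: (1 AND ((1 OR 1) IMPLIES (1 XOR 1))) -> 0
Full result column, 4 rows per line (a,b,c fixed per line; d,e runs 00..11 left to right):
  rows 0-3 [a,b,c=000]: 0000  = hex 0
  rows 4-7 [a,b,c=001]: 0000  = hex 0
  rows 8-11 [a,b,c=010]: 0000  = hex 0
  rows 12-15 [a,b,c=011]: 0000  = hex 0
  rows 16-19 [a,b,c=100]: 0000  = hex 0
  rows 20-23 [a,b,c=101]: 0000  = hex 0
  rows 24-27 [a,b,c=110]: 0000  = hex 0
  rows 28-31 [a,b,c=111]: 0000  = hex 0
Output column (row 0 .. row 31) = 00000000000000000000000000000000
Output column grouped in 4s = 0000 0000 0000 0000 0000 0000 0000 0000 = 0x00000000
Convert to decimal digit by digit (value = value*16 + digit):
  0 -> 0
  0*16 + 0 = 0
  0*16 + 0 = 0
  0*16 + 0 = 0
  0*16 + 0 = 0
  0*16 + 0 = 0
  0*16 + 0 = 0
  0*16 + 0 = 0
Decimal = 0

0


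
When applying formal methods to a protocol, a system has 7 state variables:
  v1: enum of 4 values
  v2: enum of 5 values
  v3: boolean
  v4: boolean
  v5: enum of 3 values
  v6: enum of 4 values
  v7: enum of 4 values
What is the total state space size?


State space = product of domain sizes of all variables.
Domain sizes:
  v1 (enum of 4 values): 4
  v2 (enum of 5 values): 5
  v3 (boolean): 2
  v4 (boolean): 2
  v5 (enum of 3 values): 3
  v6 (enum of 4 values): 4
  v7 (enum of 4 values): 4
Product = 4 * 5 * 2 * 2 * 3 * 4 * 4 = 3840

3840


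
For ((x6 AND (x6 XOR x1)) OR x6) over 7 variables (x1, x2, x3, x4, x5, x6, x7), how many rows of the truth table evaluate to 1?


Formula: ((x6 AND (x6 XOR x1)) OR x6) over 7 vars (128 rows)
Evaluate each row (x1, x2, x3, x4, x5, x6, x7 as bits, MSB first):
  row 0 [0000000]: ((0 AND (0 XOR 0)) OR 0) -> 0
  row 1 [0000001]: ((0 AND (0 XOR 0)) OR 0) -> 0
  row 2 [0000010]: ((1 AND (1 XOR 0)) OR 1) -> 1
  row 3 [0000011]: ((1 AND (1 XOR 0)) OR 1) -> 1
  row 4 [0000100]: ((0 AND (0 XOR 0)) OR 0) -> 0
  (every remaining row is evaluated the same way; all 128 results are listed next)
Full result column, 8 rows per line (x1,x2,x3,x4 fixed per line; x5,x6,x7 runs 000..111 left to right):
  rows 0-7 [x1,x2,x3,x4=0000]: 00110011  (ones: 4)
  rows 8-15 [x1,x2,x3,x4=0001]: 00110011  (ones: 4)
  rows 16-23 [x1,x2,x3,x4=0010]: 00110011  (ones: 4)
  rows 24-31 [x1,x2,x3,x4=0011]: 00110011  (ones: 4)
  rows 32-39 [x1,x2,x3,x4=0100]: 00110011  (ones: 4)
  rows 40-47 [x1,x2,x3,x4=0101]: 00110011  (ones: 4)
  rows 48-55 [x1,x2,x3,x4=0110]: 00110011  (ones: 4)
  rows 56-63 [x1,x2,x3,x4=0111]: 00110011  (ones: 4)
  rows 64-71 [x1,x2,x3,x4=1000]: 00110011  (ones: 4)
  rows 72-79 [x1,x2,x3,x4=1001]: 00110011  (ones: 4)
  rows 80-87 [x1,x2,x3,x4=1010]: 00110011  (ones: 4)
  rows 88-95 [x1,x2,x3,x4=1011]: 00110011  (ones: 4)
  rows 96-103 [x1,x2,x3,x4=1100]: 00110011  (ones: 4)
  rows 104-111 [x1,x2,x3,x4=1101]: 00110011  (ones: 4)
  rows 112-119 [x1,x2,x3,x4=1110]: 00110011  (ones: 4)
  rows 120-127 [x1,x2,x3,x4=1111]: 00110011  (ones: 4)
Count of 1-rows = 4+4+4+4+4+4+4+4+4+4+4+4+4+4+4+4 = 64

64


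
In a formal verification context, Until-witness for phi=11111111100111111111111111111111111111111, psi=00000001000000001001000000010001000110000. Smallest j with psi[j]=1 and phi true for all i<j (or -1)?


(phi U psi) at 0: need smallest j with psi[j]=1 and phi[i]=1 for all i in [0,j).
Scan from step 0:
  step 0: phi=1, psi=0 -> continue
  step 1: phi=1, psi=0 -> continue
  step 2: phi=1, psi=0 -> continue
  step 3: phi=1, psi=0 -> continue
  step 7: psi=1 and phi held for [0,7) -> witness found
Witness step = 7

7


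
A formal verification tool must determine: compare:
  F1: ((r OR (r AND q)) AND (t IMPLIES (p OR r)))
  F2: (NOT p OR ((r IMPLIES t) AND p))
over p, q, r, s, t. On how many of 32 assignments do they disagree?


F1 = ((r OR (r AND q)) AND (t IMPLIES (p OR r)))
F2 = (NOT p OR ((r IMPLIES t) AND p))
Evaluate both on each of 32 rows (bits = p,q,r,s,t):
  row 0 [00000]: F1=0 F2=1 (differ) -> 1
  row 1 [00001]: F1=0 F2=1 (differ) -> 1
  row 2 [00010]: F1=0 F2=1 (differ) -> 1
  row 3 [00011]: F1=0 F2=1 (differ) -> 1
  row 4 [00100]: F1=1 F2=1 -> 0
  row 5 [00101]: F1=1 F2=1 -> 0
  row 6 [00110]: F1=1 F2=1 -> 0
  row 7 [00111]: F1=1 F2=1 -> 0
  row 8 [01000]: F1=0 F2=1 (differ) -> 1
  row 9 [01001]: F1=0 F2=1 (differ) -> 1
  row 10 [01010]: F1=0 F2=1 (differ) -> 1
  row 11 [01011]: F1=0 F2=1 (differ) -> 1
  row 12 [01100]: F1=1 F2=1 -> 0
  row 13 [01101]: F1=1 F2=1 -> 0
  row 14 [01110]: F1=1 F2=1 -> 0
  row 15 [01111]: F1=1 F2=1 -> 0
  row 16 [10000]: F1=0 F2=1 (differ) -> 1
  row 17 [10001]: F1=0 F2=1 (differ) -> 1
  row 18 [10010]: F1=0 F2=1 (differ) -> 1
  row 19 [10011]: F1=0 F2=1 (differ) -> 1
  row 20 [10100]: F1=1 F2=0 (differ) -> 1
  row 21 [10101]: F1=1 F2=1 -> 0
  row 22 [10110]: F1=1 F2=0 (differ) -> 1
  row 23 [10111]: F1=1 F2=1 -> 0
  row 24 [11000]: F1=0 F2=1 (differ) -> 1
  row 25 [11001]: F1=0 F2=1 (differ) -> 1
  row 26 [11010]: F1=0 F2=1 (differ) -> 1
  row 27 [11011]: F1=0 F2=1 (differ) -> 1
  row 28 [11100]: F1=1 F2=0 (differ) -> 1
  row 29 [11101]: F1=1 F2=1 -> 0
  row 30 [11110]: F1=1 F2=0 (differ) -> 1
  row 31 [11111]: F1=1 F2=1 -> 0
Full result column, 8 rows per line (p,q fixed per line; r,s,t runs 000..111 left to right):
  rows 0-7 [p,q=00]: 11110000  (ones: 4)
  rows 8-15 [p,q=01]: 11110000  (ones: 4)
  rows 16-23 [p,q=10]: 11111010  (ones: 6)
  rows 24-31 [p,q=11]: 11111010  (ones: 6)
Disagreements = 4+4+6+6 = 20

20


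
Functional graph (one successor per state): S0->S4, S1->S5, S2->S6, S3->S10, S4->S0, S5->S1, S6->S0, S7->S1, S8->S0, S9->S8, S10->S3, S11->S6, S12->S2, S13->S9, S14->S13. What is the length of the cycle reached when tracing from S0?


Trace from S0 until a state repeats:
  S0 -> S4 -> S0
S0 first seen at step 0, revisited at step 2.
Cycle length = 2 - 0 = 2

2


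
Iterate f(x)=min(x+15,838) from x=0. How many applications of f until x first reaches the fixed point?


Step 1: x=0, cap=838, increment=15
Step 2: x grows by 15 each step until capped at 838; fixed point is x=838
Step 3: iterations = ceil(838/15) = 56

56


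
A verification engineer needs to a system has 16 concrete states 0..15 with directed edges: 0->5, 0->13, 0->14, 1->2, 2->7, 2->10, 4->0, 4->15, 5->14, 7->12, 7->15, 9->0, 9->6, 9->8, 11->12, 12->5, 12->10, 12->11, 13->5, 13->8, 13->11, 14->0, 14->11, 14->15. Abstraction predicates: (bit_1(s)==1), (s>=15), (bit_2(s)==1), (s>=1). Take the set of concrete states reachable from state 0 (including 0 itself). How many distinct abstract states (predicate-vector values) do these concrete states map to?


BFS from 0:
Concrete reachable: {0, 5, 8, 10, 11, 12, 13, 14, 15}
Abstract via predicates (bit_1(s)==1), (s>=15), (bit_2(s)==1), (s>=1):
  (0,0,0,0) <- {0}
  (0,0,0,1) <- {8}
  (0,0,1,1) <- {5, 12, 13}
  (1,0,0,1) <- {10, 11}
  (1,0,1,1) <- {14}
  (1,1,1,1) <- {15}
Distinct abstract states = 6

6


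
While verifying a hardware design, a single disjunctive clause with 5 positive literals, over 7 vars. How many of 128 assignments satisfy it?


Step 1: Total=2^7=128
Step 2: Unsat when all 5 false: 2^2=4
Step 3: Sat=128-4=124

124


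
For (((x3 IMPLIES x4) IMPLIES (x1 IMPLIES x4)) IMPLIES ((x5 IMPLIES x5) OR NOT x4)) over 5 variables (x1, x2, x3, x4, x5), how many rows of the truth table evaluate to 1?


Formula: (((x3 IMPLIES x4) IMPLIES (x1 IMPLIES x4)) IMPLIES ((x5 IMPLIES x5) OR NOT x4)) over 5 vars (32 rows)
Evaluate each row (x1, x2, x3, x4, x5 as bits, MSB first):
  row 0 [00000]: (((0 IMPLIES 0) IMPLIES (0 IMPLIES 0)) IMPLIES ((0 IMPLIES 0) OR NOT 0)) -> 1
  row 1 [00001]: (((0 IMPLIES 0) IMPLIES (0 IMPLIES 0)) IMPLIES ((1 IMPLIES 1) OR NOT 0)) -> 1
  row 2 [00010]: (((0 IMPLIES 1) IMPLIES (0 IMPLIES 1)) IMPLIES ((0 IMPLIES 0) OR NOT 1)) -> 1
  row 3 [00011]: (((0 IMPLIES 1) IMPLIES (0 IMPLIES 1)) IMPLIES ((1 IMPLIES 1) OR NOT 1)) -> 1
  row 4 [00100]: (((1 IMPLIES 0) IMPLIES (0 IMPLIES 0)) IMPLIES ((0 IMPLIES 0) OR NOT 0)) -> 1
  row 5 [00101]: (((1 IMPLIES 0) IMPLIES (0 IMPLIES 0)) IMPLIES ((1 IMPLIES 1) OR NOT 0)) -> 1
  row 6 [00110]: (((1 IMPLIES 1) IMPLIES (0 IMPLIES 1)) IMPLIES ((0 IMPLIES 0) OR NOT 1)) -> 1
  row 7 [00111]: (((1 IMPLIES 1) IMPLIES (0 IMPLIES 1)) IMPLIES ((1 IMPLIES 1) OR NOT 1)) -> 1
  row 8 [01000]: (((0 IMPLIES 0) IMPLIES (0 IMPLIES 0)) IMPLIES ((0 IMPLIES 0) OR NOT 0)) -> 1
  row 9 [01001]: (((0 IMPLIES 0) IMPLIES (0 IMPLIES 0)) IMPLIES ((1 IMPLIES 1) OR NOT 0)) -> 1
  row 10 [01010]: (((0 IMPLIES 1) IMPLIES (0 IMPLIES 1)) IMPLIES ((0 IMPLIES 0) OR NOT 1)) -> 1
  row 11 [01011]: (((0 IMPLIES 1) IMPLIES (0 IMPLIES 1)) IMPLIES ((1 IMPLIES 1) OR NOT 1)) -> 1
  row 12 [01100]: (((1 IMPLIES 0) IMPLIES (0 IMPLIES 0)) IMPLIES ((0 IMPLIES 0) OR NOT 0)) -> 1
  row 13 [01101]: (((1 IMPLIES 0) IMPLIES (0 IMPLIES 0)) IMPLIES ((1 IMPLIES 1) OR NOT 0)) -> 1
  row 14 [01110]: (((1 IMPLIES 1) IMPLIES (0 IMPLIES 1)) IMPLIES ((0 IMPLIES 0) OR NOT 1)) -> 1
  row 15 [01111]: (((1 IMPLIES 1) IMPLIES (0 IMPLIES 1)) IMPLIES ((1 IMPLIES 1) OR NOT 1)) -> 1
  row 16 [10000]: (((0 IMPLIES 0) IMPLIES (1 IMPLIES 0)) IMPLIES ((0 IMPLIES 0) OR NOT 0)) -> 1
  row 17 [10001]: (((0 IMPLIES 0) IMPLIES (1 IMPLIES 0)) IMPLIES ((1 IMPLIES 1) OR NOT 0)) -> 1
  row 18 [10010]: (((0 IMPLIES 1) IMPLIES (1 IMPLIES 1)) IMPLIES ((0 IMPLIES 0) OR NOT 1)) -> 1
  row 19 [10011]: (((0 IMPLIES 1) IMPLIES (1 IMPLIES 1)) IMPLIES ((1 IMPLIES 1) OR NOT 1)) -> 1
  row 20 [10100]: (((1 IMPLIES 0) IMPLIES (1 IMPLIES 0)) IMPLIES ((0 IMPLIES 0) OR NOT 0)) -> 1
  row 21 [10101]: (((1 IMPLIES 0) IMPLIES (1 IMPLIES 0)) IMPLIES ((1 IMPLIES 1) OR NOT 0)) -> 1
  row 22 [10110]: (((1 IMPLIES 1) IMPLIES (1 IMPLIES 1)) IMPLIES ((0 IMPLIES 0) OR NOT 1)) -> 1
  row 23 [10111]: (((1 IMPLIES 1) IMPLIES (1 IMPLIES 1)) IMPLIES ((1 IMPLIES 1) OR NOT 1)) -> 1
  row 24 [11000]: (((0 IMPLIES 0) IMPLIES (1 IMPLIES 0)) IMPLIES ((0 IMPLIES 0) OR NOT 0)) -> 1
  row 25 [11001]: (((0 IMPLIES 0) IMPLIES (1 IMPLIES 0)) IMPLIES ((1 IMPLIES 1) OR NOT 0)) -> 1
  row 26 [11010]: (((0 IMPLIES 1) IMPLIES (1 IMPLIES 1)) IMPLIES ((0 IMPLIES 0) OR NOT 1)) -> 1
  row 27 [11011]: (((0 IMPLIES 1) IMPLIES (1 IMPLIES 1)) IMPLIES ((1 IMPLIES 1) OR NOT 1)) -> 1
  row 28 [11100]: (((1 IMPLIES 0) IMPLIES (1 IMPLIES 0)) IMPLIES ((0 IMPLIES 0) OR NOT 0)) -> 1
  row 29 [11101]: (((1 IMPLIES 0) IMPLIES (1 IMPLIES 0)) IMPLIES ((1 IMPLIES 1) OR NOT 0)) -> 1
  row 30 [11110]: (((1 IMPLIES 1) IMPLIES (1 IMPLIES 1)) IMPLIES ((0 IMPLIES 0) OR NOT 1)) -> 1
  row 31 [11111]: (((1 IMPLIES 1) IMPLIES (1 IMPLIES 1)) IMPLIES ((1 IMPLIES 1) OR NOT 1)) -> 1
Full result column, 8 rows per line (x1,x2 fixed per line; x3,x4,x5 runs 000..111 left to right):
  rows 0-7 [x1,x2=00]: 11111111  (ones: 8)
  rows 8-15 [x1,x2=01]: 11111111  (ones: 8)
  rows 16-23 [x1,x2=10]: 11111111  (ones: 8)
  rows 24-31 [x1,x2=11]: 11111111  (ones: 8)
Count of 1-rows = 8+8+8+8 = 32

32


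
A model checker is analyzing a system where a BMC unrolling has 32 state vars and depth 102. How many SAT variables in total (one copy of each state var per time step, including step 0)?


BMC unrolls to depth k, creating one copy of each state var for steps 0..k.
Step count = 102 + 1 = 103 (steps 0 through 102)
Vars per step = 32
Total = 32 * 103 = 3296

3296


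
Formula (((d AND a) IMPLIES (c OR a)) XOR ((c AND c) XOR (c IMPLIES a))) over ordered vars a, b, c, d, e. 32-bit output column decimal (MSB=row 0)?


Formula: (((d AND a) IMPLIES (c OR a)) XOR ((c AND c) XOR (c IMPLIES a))) over a, b, c, d, e (32 rows)
Evaluate each row (bits = a,b,c,d,e, MSB first):
  row 0 [00000]: (((0 AND 0) IMPLIES (0 OR 0)) XOR ((0 AND 0) XOR (0 IMPLIES 0))) -> 0
  row 1 [00001]: (((0 AND 0) IMPLIES (0 OR 0)) XOR ((0 AND 0) XOR (0 IMPLIES 0))) -> 0
  row 2 [00010]: (((1 AND 0) IMPLIES (0 OR 0)) XOR ((0 AND 0) XOR (0 IMPLIES 0))) -> 0
  row 3 [00011]: (((1 AND 0) IMPLIES (0 OR 0)) XOR ((0 AND 0) XOR (0 IMPLIES 0))) -> 0
  row 4 [00100]: (((0 AND 0) IMPLIES (1 OR 0)) XOR ((1 AND 1) XOR (1 IMPLIES 0))) -> 0
  row 5 [00101]: (((0 AND 0) IMPLIES (1 OR 0)) XOR ((1 AND 1) XOR (1 IMPLIES 0))) -> 0
  row 6 [00110]: (((1 AND 0) IMPLIES (1 OR 0)) XOR ((1 AND 1) XOR (1 IMPLIES 0))) -> 0
  row 7 [00111]: (((1 AND 0) IMPLIES (1 OR 0)) XOR ((1 AND 1) XOR (1 IMPLIES 0))) -> 0
  row 8 [01000]: (((0 AND 0) IMPLIES (0 OR 0)) XOR ((0 AND 0) XOR (0 IMPLIES 0))) -> 0
  row 9 [01001]: (((0 AND 0) IMPLIES (0 OR 0)) XOR ((0 AND 0) XOR (0 IMPLIES 0))) -> 0
  row 10 [01010]: (((1 AND 0) IMPLIES (0 OR 0)) XOR ((0 AND 0) XOR (0 IMPLIES 0))) -> 0
  row 11 [01011]: (((1 AND 0) IMPLIES (0 OR 0)) XOR ((0 AND 0) XOR (0 IMPLIES 0))) -> 0
  row 12 [01100]: (((0 AND 0) IMPLIES (1 OR 0)) XOR ((1 AND 1) XOR (1 IMPLIES 0))) -> 0
  row 13 [01101]: (((0 AND 0) IMPLIES (1 OR 0)) XOR ((1 AND 1) XOR (1 IMPLIES 0))) -> 0
  row 14 [01110]: (((1 AND 0) IMPLIES (1 OR 0)) XOR ((1 AND 1) XOR (1 IMPLIES 0))) -> 0
  row 15 [01111]: (((1 AND 0) IMPLIES (1 OR 0)) XOR ((1 AND 1) XOR (1 IMPLIES 0))) -> 0
  row 16 [10000]: (((0 AND 1) IMPLIES (0 OR 1)) XOR ((0 AND 0) XOR (0 IMPLIES 1))) -> 0
  row 17 [10001]: (((0 AND 1) IMPLIES (0 OR 1)) XOR ((0 AND 0) XOR (0 IMPLIES 1))) -> 0
  row 18 [10010]: (((1 AND 1) IMPLIES (0 OR 1)) XOR ((0 AND 0) XOR (0 IMPLIES 1))) -> 0
  row 19 [10011]: (((1 AND 1) IMPLIES (0 OR 1)) XOR ((0 AND 0) XOR (0 IMPLIES 1))) -> 0
  row 20 [10100]: (((0 AND 1) IMPLIES (1 OR 1)) XOR ((1 AND 1) XOR (1 IMPLIES 1))) -> 1
  row 21 [10101]: (((0 AND 1) IMPLIES (1 OR 1)) XOR ((1 AND 1) XOR (1 IMPLIES 1))) -> 1
  row 22 [10110]: (((1 AND 1) IMPLIES (1 OR 1)) XOR ((1 AND 1) XOR (1 IMPLIES 1))) -> 1
  row 23 [10111]: (((1 AND 1) IMPLIES (1 OR 1)) XOR ((1 AND 1) XOR (1 IMPLIES 1))) -> 1
  row 24 [11000]: (((0 AND 1) IMPLIES (0 OR 1)) XOR ((0 AND 0) XOR (0 IMPLIES 1))) -> 0
  row 25 [11001]: (((0 AND 1) IMPLIES (0 OR 1)) XOR ((0 AND 0) XOR (0 IMPLIES 1))) -> 0
  row 26 [11010]: (((1 AND 1) IMPLIES (0 OR 1)) XOR ((0 AND 0) XOR (0 IMPLIES 1))) -> 0
  row 27 [11011]: (((1 AND 1) IMPLIES (0 OR 1)) XOR ((0 AND 0) XOR (0 IMPLIES 1))) -> 0
  row 28 [11100]: (((0 AND 1) IMPLIES (1 OR 1)) XOR ((1 AND 1) XOR (1 IMPLIES 1))) -> 1
  row 29 [11101]: (((0 AND 1) IMPLIES (1 OR 1)) XOR ((1 AND 1) XOR (1 IMPLIES 1))) -> 1
  row 30 [11110]: (((1 AND 1) IMPLIES (1 OR 1)) XOR ((1 AND 1) XOR (1 IMPLIES 1))) -> 1
  row 31 [11111]: (((1 AND 1) IMPLIES (1 OR 1)) XOR ((1 AND 1) XOR (1 IMPLIES 1))) -> 1
Full result column, 4 rows per line (a,b,c fixed per line; d,e runs 00..11 left to right):
  rows 0-3 [a,b,c=000]: 0000  = hex 0
  rows 4-7 [a,b,c=001]: 0000  = hex 0
  rows 8-11 [a,b,c=010]: 0000  = hex 0
  rows 12-15 [a,b,c=011]: 0000  = hex 0
  rows 16-19 [a,b,c=100]: 0000  = hex 0
  rows 20-23 [a,b,c=101]: 1111  = hex F
  rows 24-27 [a,b,c=110]: 0000  = hex 0
  rows 28-31 [a,b,c=111]: 1111  = hex F
Output column (row 0 .. row 31) = 00000000000000000000111100001111
Output column grouped in 4s = 0000 0000 0000 0000 0000 1111 0000 1111 = 0x00000F0F
Convert to decimal digit by digit (value = value*16 + digit):
  0 -> 0
  0*16 + 0 = 0
  0*16 + 0 = 0
  0*16 + 0 = 0
  0*16 + 0 = 0
  0*16 + 15 (F) = 15
  15*16 + 0 = 240
  240*16 + 15 (F) = 3855
Decimal = 3855

3855


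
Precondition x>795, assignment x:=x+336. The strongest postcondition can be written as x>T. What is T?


Formula: sp(P, x:=E) = exists old_x. (x = E[old_x/x]) AND P[old_x/x] (old_x is the value of x before the assignment; eliminate old_x by solving x = E[old_x/x] for old_x)
Step 1: Precondition P: x>795, i.e. old_x > 795
Step 2: Assignment gives x = old_x + 336, so old_x = x - 336
Step 3: Substitute into P: x - 336 > 795
Step 4: Simplify: x > 795+336 = 1131

1131


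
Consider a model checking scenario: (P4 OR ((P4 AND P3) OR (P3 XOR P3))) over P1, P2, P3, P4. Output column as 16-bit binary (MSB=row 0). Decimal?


Formula: (P4 OR ((P4 AND P3) OR (P3 XOR P3))) over P1, P2, P3, P4 (16 rows)
Evaluate each row (bits = P1,P2,P3,P4, MSB first):
  row 0 [0000]: (0 OR ((0 AND 0) OR (0 XOR 0))) -> 0
  row 1 [0001]: (1 OR ((1 AND 0) OR (0 XOR 0))) -> 1
  row 2 [0010]: (0 OR ((0 AND 1) OR (1 XOR 1))) -> 0
  row 3 [0011]: (1 OR ((1 AND 1) OR (1 XOR 1))) -> 1
  row 4 [0100]: (0 OR ((0 AND 0) OR (0 XOR 0))) -> 0
  row 5 [0101]: (1 OR ((1 AND 0) OR (0 XOR 0))) -> 1
  row 6 [0110]: (0 OR ((0 AND 1) OR (1 XOR 1))) -> 0
  row 7 [0111]: (1 OR ((1 AND 1) OR (1 XOR 1))) -> 1
  row 8 [1000]: (0 OR ((0 AND 0) OR (0 XOR 0))) -> 0
  row 9 [1001]: (1 OR ((1 AND 0) OR (0 XOR 0))) -> 1
  row 10 [1010]: (0 OR ((0 AND 1) OR (1 XOR 1))) -> 0
  row 11 [1011]: (1 OR ((1 AND 1) OR (1 XOR 1))) -> 1
  row 12 [1100]: (0 OR ((0 AND 0) OR (0 XOR 0))) -> 0
  row 13 [1101]: (1 OR ((1 AND 0) OR (0 XOR 0))) -> 1
  row 14 [1110]: (0 OR ((0 AND 1) OR (1 XOR 1))) -> 0
  row 15 [1111]: (1 OR ((1 AND 1) OR (1 XOR 1))) -> 1
Full result column, 4 rows per line (P1,P2 fixed per line; P3,P4 runs 00..11 left to right):
  rows 0-3 [P1,P2=00]: 0101  = hex 5
  rows 4-7 [P1,P2=01]: 0101  = hex 5
  rows 8-11 [P1,P2=10]: 0101  = hex 5
  rows 12-15 [P1,P2=11]: 0101  = hex 5
Output column (row 0 .. row 15) = 0101010101010101
Output column grouped in 4s = 0101 0101 0101 0101 = 0x5555
Convert to decimal digit by digit (value = value*16 + digit):
  5 -> 5
  5*16 + 5 = 85
  85*16 + 5 = 1365
  1365*16 + 5 = 21845
Decimal = 21845

21845


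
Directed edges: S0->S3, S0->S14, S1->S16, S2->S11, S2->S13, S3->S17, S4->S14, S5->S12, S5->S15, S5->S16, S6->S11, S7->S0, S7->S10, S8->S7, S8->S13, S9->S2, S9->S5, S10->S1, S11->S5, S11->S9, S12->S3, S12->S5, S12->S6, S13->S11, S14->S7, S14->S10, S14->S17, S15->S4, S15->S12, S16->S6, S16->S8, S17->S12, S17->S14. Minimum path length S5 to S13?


BFS layer-by-layer from S5:
  dist 0: {S5}
  dist 1: {S12, S15, S16}
  dist 2: {S3, S4, S6, S8}
  dist 3: {S7, S11, S13, S14, S17}
  -> S13 reached at distance 3
Shortest path length = 3

3


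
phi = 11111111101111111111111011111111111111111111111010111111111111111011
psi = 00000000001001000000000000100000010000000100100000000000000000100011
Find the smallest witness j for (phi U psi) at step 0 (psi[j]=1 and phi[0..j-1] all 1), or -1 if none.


(phi U psi) at 0: need smallest j with psi[j]=1 and phi[i]=1 for all i in [0,j).
Scan from step 0:
  step 0: phi=1, psi=0 -> continue
  step 1: phi=1, psi=0 -> continue
  step 2: phi=1, psi=0 -> continue
  step 3: phi=1, psi=0 -> continue
  step 9: phi=0 -> phi-prefix broken from here
  step 10: psi=1 but phi already failed -> not a witness
  step 13: psi=1 but phi already failed -> not a witness
  step 26: psi=1 but phi already failed -> not a witness
  step 33: psi=1 but phi already failed -> not a witness
  step 41: psi=1 but phi already failed -> not a witness
  step 44: psi=1 but phi already failed -> not a witness
  step 62: psi=1 but phi already failed -> not a witness
  step 66: psi=1 but phi already failed -> not a witness
  step 67: psi=1 but phi already failed -> not a witness
  end of trace: no witness -> -1
Witness step = -1

-1


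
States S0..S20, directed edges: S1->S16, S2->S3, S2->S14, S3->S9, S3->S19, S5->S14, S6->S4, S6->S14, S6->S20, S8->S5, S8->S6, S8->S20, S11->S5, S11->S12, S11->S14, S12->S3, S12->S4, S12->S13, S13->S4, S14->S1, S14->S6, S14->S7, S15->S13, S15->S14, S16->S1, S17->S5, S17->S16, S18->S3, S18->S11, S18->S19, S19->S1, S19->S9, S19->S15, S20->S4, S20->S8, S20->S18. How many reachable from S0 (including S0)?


BFS from S0:
  layer 0: {S0}
Reachable set: {S0}
Count = 1

1


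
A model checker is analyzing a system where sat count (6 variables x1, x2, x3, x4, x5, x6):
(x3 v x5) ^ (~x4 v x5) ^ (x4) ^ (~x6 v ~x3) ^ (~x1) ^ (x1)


CNF with 6 clauses over 6 vars (64 assignments).
An assignment satisfies CNF iff every clause has >=1 true literal.
Check each row (bits = x1,x2,x3,x4,x5,x6; clause T/F shown):
  row 0 [000000]: clauses=FTFTTF -> 0
  row 1 [000001]: clauses=FTFTTF -> 0
  row 2 [000010]: clauses=TTFTTF -> 0
  row 3 [000011]: clauses=TTFTTF -> 0
  row 4 [000100]: clauses=FFTTTF -> 0
  (every remaining row is evaluated the same way; all 64 results are listed next)
Full result column, 8 rows per line (x1,x2,x3 fixed per line; x4,x5,x6 runs 000..111 left to right):
  rows 0-7 [x1,x2,x3=000]: 00000000  (ones: 0)
  rows 8-15 [x1,x2,x3=001]: 00000000  (ones: 0)
  rows 16-23 [x1,x2,x3=010]: 00000000  (ones: 0)
  rows 24-31 [x1,x2,x3=011]: 00000000  (ones: 0)
  rows 32-39 [x1,x2,x3=100]: 00000000  (ones: 0)
  rows 40-47 [x1,x2,x3=101]: 00000000  (ones: 0)
  rows 48-55 [x1,x2,x3=110]: 00000000  (ones: 0)
  rows 56-63 [x1,x2,x3=111]: 00000000  (ones: 0)
Satisfying assignments = 0+0+0+0+0+0+0+0 = 0

0


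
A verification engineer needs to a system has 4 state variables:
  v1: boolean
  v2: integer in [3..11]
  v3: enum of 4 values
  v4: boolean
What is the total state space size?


State space = product of domain sizes of all variables.
Domain sizes:
  v1 (boolean): 2
  v2 (integer in [3..11]): 9
  v3 (enum of 4 values): 4
  v4 (boolean): 2
Product = 2 * 9 * 4 * 2 = 144

144
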